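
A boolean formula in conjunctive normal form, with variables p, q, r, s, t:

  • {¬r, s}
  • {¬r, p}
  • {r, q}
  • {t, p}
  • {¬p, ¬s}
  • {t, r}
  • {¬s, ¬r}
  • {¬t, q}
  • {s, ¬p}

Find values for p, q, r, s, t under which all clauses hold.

p = 0, q = 1, r = 0, s = 1, t = 1

q occurs only positively in the remaining clauses — set q = True.
Try p = False.
  then r is forced to False.
  then t is forced to True.
s is now unconstrained; take s = True.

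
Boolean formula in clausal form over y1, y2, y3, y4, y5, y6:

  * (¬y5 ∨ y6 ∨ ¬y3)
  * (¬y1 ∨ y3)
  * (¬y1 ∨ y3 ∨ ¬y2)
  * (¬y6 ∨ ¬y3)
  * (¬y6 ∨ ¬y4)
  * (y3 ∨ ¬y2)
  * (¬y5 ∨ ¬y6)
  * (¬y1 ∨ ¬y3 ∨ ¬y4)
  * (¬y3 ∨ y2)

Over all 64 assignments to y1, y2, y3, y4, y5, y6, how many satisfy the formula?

Satisfying assignments:
  y1=F y2=F y3=F y4=F y5=F y6=F
  y1=F y2=F y3=F y4=F y5=F y6=T
  y1=F y2=F y3=F y4=F y5=T y6=F
  y1=F y2=F y3=F y4=T y5=F y6=F
  y1=F y2=F y3=F y4=T y5=T y6=F
  y1=F y2=T y3=T y4=F y5=F y6=F
  y1=F y2=T y3=T y4=T y5=F y6=F
  y1=T y2=T y3=T y4=F y5=F y6=F
That's 8 in total.

8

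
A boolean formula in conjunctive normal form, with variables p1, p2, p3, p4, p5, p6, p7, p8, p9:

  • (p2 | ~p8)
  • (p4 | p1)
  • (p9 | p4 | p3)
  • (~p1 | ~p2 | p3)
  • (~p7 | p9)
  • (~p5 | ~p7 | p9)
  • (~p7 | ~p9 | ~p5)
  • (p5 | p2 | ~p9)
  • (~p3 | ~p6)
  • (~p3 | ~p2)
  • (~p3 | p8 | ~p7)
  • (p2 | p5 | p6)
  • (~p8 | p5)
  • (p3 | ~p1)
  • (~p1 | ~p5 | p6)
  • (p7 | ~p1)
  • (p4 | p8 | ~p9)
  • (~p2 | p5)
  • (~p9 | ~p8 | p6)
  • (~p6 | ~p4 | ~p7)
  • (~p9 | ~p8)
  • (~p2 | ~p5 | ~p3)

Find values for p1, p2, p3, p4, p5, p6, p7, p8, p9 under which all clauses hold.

p1 = 0, p2 = 0, p3 = 0, p4 = 1, p5 = 1, p6 = 0, p7 = 0, p8 = 0, p9 = 0

Check each clause:
  1. (p2 | ~p8) — ~p8 is true.
  2. (p1 | p4) — p4 is true.
  3. (p3 | p4 | p9) — p4 is true.
  4. (~p2 | ~p1 | p3) — ~p2 is true.
  5. (p9 | ~p7) — ~p7 is true.
  6. (~p5 | ~p7 | p9) — ~p7 is true.
  7. (~p7 | ~p5 | ~p9) — ~p7 is true.
  8. (p2 | p5 | ~p9) — p5 is true.
  9. (~p6 | ~p3) — ~p6 is true.
  10. (~p2 | ~p3) — ~p3 is true.
  11. (~p7 | ~p3 | p8) — ~p7 is true.
  12. (p6 | p5 | p2) — p5 is true.
  13. (p5 | ~p8) — ~p8 is true.
  14. (p3 | ~p1) — ~p1 is true.
  15. (~p1 | ~p5 | p6) — ~p1 is true.
  16. (p7 | ~p1) — ~p1 is true.
  17. (~p9 | p8 | p4) — p4 is true.
  18. (p5 | ~p2) — p5 is true.
  19. (~p9 | ~p8 | p6) — ~p8 is true.
  20. (~p7 | ~p4 | ~p6) — ~p7 is true.
  21. (~p9 | ~p8) — ~p8 is true.
  22. (~p2 | ~p3 | ~p5) — ~p3 is true.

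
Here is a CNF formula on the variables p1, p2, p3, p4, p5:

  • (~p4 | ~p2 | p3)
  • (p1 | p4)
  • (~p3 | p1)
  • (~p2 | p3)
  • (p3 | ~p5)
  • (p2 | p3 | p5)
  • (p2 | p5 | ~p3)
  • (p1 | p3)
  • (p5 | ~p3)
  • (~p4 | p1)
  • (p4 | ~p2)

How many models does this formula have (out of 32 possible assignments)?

The models are:
  p1=1 p2=0 p3=1 p4=0 p5=1
  p1=1 p2=0 p3=1 p4=1 p5=1
  p1=1 p2=1 p3=1 p4=1 p5=1
Count: 3.

3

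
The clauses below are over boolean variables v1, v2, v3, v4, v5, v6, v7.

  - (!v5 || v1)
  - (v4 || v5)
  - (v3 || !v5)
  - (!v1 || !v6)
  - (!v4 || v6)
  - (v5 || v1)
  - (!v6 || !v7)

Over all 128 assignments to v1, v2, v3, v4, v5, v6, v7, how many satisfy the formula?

4

Satisfying assignments:
  v1=1 v2=0 v3=1 v4=0 v5=1 v6=0 v7=0
  v1=1 v2=0 v3=1 v4=0 v5=1 v6=0 v7=1
  v1=1 v2=1 v3=1 v4=0 v5=1 v6=0 v7=0
  v1=1 v2=1 v3=1 v4=0 v5=1 v6=0 v7=1
Count: 4.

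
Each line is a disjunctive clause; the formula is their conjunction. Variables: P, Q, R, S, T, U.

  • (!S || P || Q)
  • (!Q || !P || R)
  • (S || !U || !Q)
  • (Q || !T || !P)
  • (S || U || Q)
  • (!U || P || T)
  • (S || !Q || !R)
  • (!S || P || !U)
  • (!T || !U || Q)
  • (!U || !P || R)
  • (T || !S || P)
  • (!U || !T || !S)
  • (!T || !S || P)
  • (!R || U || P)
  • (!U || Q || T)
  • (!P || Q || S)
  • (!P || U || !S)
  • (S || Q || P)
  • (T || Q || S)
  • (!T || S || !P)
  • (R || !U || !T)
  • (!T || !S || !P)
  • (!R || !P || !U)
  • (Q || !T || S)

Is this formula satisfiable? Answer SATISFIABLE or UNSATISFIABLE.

SATISFIABLE

Set P = False and propagate.
Set Q = True and propagate.
Branch on R: take R = False.
For the remaining variables, S = False, T = False, U = False works.
So P=F, Q=T, R=F, S=F, T=F, U=F is a satisfying assignment.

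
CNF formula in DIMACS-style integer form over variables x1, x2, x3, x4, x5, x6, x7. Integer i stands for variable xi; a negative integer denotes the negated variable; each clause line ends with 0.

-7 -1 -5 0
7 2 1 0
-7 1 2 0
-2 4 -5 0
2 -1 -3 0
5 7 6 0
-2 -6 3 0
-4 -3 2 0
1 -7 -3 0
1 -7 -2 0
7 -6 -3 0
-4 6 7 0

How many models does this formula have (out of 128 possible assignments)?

15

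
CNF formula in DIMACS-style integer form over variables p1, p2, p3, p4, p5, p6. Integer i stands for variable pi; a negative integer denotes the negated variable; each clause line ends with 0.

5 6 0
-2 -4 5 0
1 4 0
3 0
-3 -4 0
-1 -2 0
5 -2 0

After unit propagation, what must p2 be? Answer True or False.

False

(p3) stands alone — p3 = True.
From (~p4 | ~p3) and p3 = True: p4 = False.
(p4 | p1) with p4 = False leaves only p1, so p1 = True.
(~p1 | ~p2) with p1 = True leaves only ~p2, so p2 = False.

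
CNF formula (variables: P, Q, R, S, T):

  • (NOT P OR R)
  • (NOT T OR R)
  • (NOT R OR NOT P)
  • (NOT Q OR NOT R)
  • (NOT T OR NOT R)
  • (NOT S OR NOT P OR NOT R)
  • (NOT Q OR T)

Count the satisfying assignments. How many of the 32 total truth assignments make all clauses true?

4

Satisfying assignments:
  P=F Q=F R=F S=F T=F
  P=F Q=F R=F S=T T=F
  P=F Q=F R=T S=F T=F
  P=F Q=F R=T S=T T=F
Count: 4.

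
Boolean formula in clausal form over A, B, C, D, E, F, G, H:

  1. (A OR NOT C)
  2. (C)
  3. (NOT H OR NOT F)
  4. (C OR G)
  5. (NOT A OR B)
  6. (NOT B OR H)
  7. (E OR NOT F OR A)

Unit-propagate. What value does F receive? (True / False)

False

Unit clause (C) sets C = True.
(A OR NOT C): since C = True, the clause reduces to (A). A = True.
(NOT A OR B) with A = True leaves only B, so B = True.
(NOT B OR H) with B = True leaves only H, so H = True.
(NOT F OR NOT H) with H = True leaves only NOT F, so F = False.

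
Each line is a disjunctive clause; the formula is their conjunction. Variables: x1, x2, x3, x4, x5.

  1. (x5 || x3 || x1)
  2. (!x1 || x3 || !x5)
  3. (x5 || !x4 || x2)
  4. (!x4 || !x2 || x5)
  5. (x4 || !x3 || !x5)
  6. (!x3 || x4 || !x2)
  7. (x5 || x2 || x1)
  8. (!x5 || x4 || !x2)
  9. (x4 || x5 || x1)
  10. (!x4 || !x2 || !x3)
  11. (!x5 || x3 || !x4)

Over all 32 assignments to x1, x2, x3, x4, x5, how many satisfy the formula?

6

Satisfying assignments:
  x1=0 x2=0 x3=0 x4=0 x5=1
  x1=0 x2=0 x3=1 x4=1 x5=1
  x1=1 x2=0 x3=0 x4=0 x5=0
  x1=1 x2=0 x3=1 x4=0 x5=0
  x1=1 x2=0 x3=1 x4=1 x5=1
  x1=1 x2=1 x3=0 x4=0 x5=0
Count: 6.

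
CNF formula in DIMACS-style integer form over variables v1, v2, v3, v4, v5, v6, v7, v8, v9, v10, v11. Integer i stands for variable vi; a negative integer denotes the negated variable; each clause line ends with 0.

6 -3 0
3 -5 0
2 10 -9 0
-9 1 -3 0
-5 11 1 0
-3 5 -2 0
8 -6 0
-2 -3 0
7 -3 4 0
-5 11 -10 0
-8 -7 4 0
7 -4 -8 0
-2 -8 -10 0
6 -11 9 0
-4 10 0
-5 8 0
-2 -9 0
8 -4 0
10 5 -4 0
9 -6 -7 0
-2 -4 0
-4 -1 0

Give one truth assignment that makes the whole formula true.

v1 = F, v2 = F, v3 = F, v4 = F, v5 = F, v6 = F, v7 = T, v8 = F, v9 = F, v10 = F, v11 = F

Try v1 = False.
The remaining clauses are satisfied by v2 = False, v3 = False, v4 = False, v5 = False, v6 = False, v7 = True, v8 = False, v9 = False, v10 = False, v11 = False.
Check each clause:
  1. (~v3 \/ v6) — ~v3 is true.
  2. (~v5 \/ v3) — ~v5 is true.
  3. (v2 \/ ~v9 \/ v10) — ~v9 is true.
  4. (~v3 \/ ~v9 \/ v1) — ~v3 is true.
  5. (~v5 \/ v11 \/ v1) — ~v5 is true.
  6. (v5 \/ ~v2 \/ ~v3) — ~v3 is true.
  7. (~v6 \/ v8) — ~v6 is true.
  8. (~v3 \/ ~v2) — ~v3 is true.
  9. (v7 \/ v4 \/ ~v3) — ~v3 is true.
  10. (~v5 \/ ~v10 \/ v11) — ~v10 is true.
  11. (~v8 \/ ~v7 \/ v4) — ~v8 is true.
  12. (~v8 \/ v7 \/ ~v4) — ~v8 is true.
  13. (~v2 \/ ~v10 \/ ~v8) — ~v8 is true.
  14. (v9 \/ ~v11 \/ v6) — ~v11 is true.
  15. (~v4 \/ v10) — ~v4 is true.
  16. (v8 \/ ~v5) — ~v5 is true.
  17. (~v2 \/ ~v9) — ~v2 is true.
  18. (~v4 \/ v8) — ~v4 is true.
  19. (v10 \/ ~v4 \/ v5) — ~v4 is true.
  20. (v9 \/ ~v7 \/ ~v6) — ~v6 is true.
  21. (~v4 \/ ~v2) — ~v4 is true.
  22. (~v1 \/ ~v4) — ~v4 is true.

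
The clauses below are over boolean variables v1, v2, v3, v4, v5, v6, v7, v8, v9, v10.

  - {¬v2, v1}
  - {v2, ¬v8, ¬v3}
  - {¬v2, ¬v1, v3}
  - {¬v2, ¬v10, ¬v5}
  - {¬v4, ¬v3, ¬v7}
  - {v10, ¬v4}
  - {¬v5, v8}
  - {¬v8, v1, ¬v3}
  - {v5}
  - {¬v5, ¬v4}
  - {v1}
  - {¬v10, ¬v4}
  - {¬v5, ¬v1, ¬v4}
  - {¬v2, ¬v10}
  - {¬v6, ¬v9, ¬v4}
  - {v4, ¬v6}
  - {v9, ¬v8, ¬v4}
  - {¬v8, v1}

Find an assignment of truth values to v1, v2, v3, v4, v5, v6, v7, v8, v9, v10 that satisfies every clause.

Unit propagation: (v5) forces v5 = True.
(v8) is a unit clause, so v8 = True.
Unit propagation: (¬v4) forces v4 = False.
The clause (v1) is unit: v1 must be True.
(¬v6) is a unit clause, so v6 = False.
Branch on v2: take v2 = False.
  then v3 is forced to False.
v7, v9, v10 are now unconstrained; take v7 = False, v9 = True, v10 = True.

v1 = T, v2 = F, v3 = F, v4 = F, v5 = T, v6 = F, v7 = F, v8 = T, v9 = T, v10 = T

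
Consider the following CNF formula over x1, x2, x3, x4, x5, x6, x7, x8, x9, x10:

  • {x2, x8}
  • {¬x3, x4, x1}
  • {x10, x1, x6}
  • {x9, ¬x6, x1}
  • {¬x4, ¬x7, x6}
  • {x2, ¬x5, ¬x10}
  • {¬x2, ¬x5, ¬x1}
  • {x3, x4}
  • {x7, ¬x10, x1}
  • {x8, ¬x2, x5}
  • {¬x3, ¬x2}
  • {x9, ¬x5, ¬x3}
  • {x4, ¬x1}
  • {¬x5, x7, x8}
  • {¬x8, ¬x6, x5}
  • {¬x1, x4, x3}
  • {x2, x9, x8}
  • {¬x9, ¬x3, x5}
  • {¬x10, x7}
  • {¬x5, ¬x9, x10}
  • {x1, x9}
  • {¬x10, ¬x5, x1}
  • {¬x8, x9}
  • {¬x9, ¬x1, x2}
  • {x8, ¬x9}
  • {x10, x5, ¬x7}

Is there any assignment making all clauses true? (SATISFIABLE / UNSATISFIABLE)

Branch on x1: take x1 = True.
  then x4 is forced to True.
For the remaining variables, x2 = True, x3 = False, x5 = False, x6 = False, x7 = False, x8 = True, x9 = True, x10 = False works.
So x1 = True, x2 = True, x3 = False, x4 = True, x5 = False, x6 = False, x7 = False, x8 = True, x9 = True, x10 = False is a satisfying assignment.

SATISFIABLE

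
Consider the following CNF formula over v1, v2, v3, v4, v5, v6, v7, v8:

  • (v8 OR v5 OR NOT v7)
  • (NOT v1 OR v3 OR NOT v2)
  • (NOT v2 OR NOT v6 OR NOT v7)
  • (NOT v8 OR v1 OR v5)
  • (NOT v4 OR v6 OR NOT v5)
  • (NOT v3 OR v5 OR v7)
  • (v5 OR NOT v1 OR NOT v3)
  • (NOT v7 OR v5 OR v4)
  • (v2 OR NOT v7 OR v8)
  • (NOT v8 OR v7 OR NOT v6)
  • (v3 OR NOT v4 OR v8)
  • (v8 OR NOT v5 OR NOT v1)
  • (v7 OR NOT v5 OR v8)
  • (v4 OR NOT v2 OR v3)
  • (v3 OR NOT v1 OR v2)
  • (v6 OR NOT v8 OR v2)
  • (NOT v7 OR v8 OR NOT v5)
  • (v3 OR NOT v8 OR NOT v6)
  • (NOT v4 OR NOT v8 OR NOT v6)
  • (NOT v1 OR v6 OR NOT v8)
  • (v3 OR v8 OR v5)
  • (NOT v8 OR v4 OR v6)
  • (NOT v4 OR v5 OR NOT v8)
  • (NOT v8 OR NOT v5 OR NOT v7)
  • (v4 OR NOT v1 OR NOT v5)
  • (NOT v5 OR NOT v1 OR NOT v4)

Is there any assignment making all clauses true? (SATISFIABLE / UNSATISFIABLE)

v8 = True:
  v5 = True:
    propagation gives v7=False, v6=False, v4=False; an empty clause results — contradiction.
  v5 = False:
    propagation gives v1=True, v3=False, v2=False; an empty clause results — contradiction.
v8 = False:
  v5 = True:
    propagation gives v1=False, v7=True; an empty clause results — contradiction.
  v5 = False:
    propagation gives v7=False, v3=False; an empty clause results — contradiction.
Every branch closes, so no satisfying assignment exists.

UNSATISFIABLE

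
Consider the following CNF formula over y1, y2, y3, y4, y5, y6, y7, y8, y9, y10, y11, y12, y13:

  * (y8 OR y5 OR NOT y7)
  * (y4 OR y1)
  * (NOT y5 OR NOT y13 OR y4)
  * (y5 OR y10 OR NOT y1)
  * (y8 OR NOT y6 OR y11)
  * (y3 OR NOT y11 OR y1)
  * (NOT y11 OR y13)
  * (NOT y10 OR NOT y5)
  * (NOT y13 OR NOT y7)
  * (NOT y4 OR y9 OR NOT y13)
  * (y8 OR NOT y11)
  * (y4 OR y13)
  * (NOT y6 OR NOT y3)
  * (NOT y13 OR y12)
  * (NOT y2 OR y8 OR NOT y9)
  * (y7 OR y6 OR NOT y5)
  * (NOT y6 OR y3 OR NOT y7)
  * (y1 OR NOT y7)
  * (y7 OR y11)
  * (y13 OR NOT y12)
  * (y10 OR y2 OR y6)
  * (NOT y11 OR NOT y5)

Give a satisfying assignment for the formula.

y1 = T  y2 = F  y3 = F  y4 = T  y5 = F  y6 = F  y7 = T  y8 = T  y9 = F  y10 = T  y11 = F  y12 = F  y13 = F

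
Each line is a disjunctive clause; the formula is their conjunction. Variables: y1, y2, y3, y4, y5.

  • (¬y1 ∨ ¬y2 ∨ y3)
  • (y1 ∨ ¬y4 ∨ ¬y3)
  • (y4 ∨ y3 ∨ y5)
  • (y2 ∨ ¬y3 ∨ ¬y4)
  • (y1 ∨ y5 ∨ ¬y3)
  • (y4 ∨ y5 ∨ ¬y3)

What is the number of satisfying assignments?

15

Case analysis on y3 and y4:
  y3=T, y4=T: remaining (y1,y2,y5) ∈ {(T,T,F); (T,T,T)} — 2.
  y3=T, y4=F: remaining (y1,y2,y5) ∈ {(F,F,T); (F,T,T); (T,F,T); (T,T,T)} — 4.
  y3=F, y4=T: y5 free; 3 ways for (y1,y2) × 2^1 = 6.
  y3=F, y4=F: remaining (y1,y2,y5) ∈ {(F,F,T); (F,T,T); (T,F,T)} — 3.
Total: 2 + 4 + 6 + 3 = 15.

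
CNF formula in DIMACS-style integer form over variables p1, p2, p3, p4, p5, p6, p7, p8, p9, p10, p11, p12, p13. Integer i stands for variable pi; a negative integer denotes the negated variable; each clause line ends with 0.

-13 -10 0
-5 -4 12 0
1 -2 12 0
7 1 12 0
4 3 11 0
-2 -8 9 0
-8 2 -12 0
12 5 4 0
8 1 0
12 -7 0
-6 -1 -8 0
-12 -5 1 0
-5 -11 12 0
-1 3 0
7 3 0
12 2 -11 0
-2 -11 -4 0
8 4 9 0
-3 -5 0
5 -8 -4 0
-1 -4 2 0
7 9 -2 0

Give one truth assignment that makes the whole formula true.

p1=True, p2=False, p3=True, p4=False, p5=False, p6=True, p7=True, p8=False, p9=True, p10=False, p11=False, p12=True, p13=True

Pure literal: p9 appears only positively; assign p9 = True.
p10 occurs only negated in the remaining clauses — set p10 = False.
Try p1 = True.
  then p3 is forced to True.
  then p5 is forced to False.
For the remaining variables, p2 = False, p4 = False, p6 = True, p7 = True, p8 = False, p11 = False, p12 = True, p13 = True works.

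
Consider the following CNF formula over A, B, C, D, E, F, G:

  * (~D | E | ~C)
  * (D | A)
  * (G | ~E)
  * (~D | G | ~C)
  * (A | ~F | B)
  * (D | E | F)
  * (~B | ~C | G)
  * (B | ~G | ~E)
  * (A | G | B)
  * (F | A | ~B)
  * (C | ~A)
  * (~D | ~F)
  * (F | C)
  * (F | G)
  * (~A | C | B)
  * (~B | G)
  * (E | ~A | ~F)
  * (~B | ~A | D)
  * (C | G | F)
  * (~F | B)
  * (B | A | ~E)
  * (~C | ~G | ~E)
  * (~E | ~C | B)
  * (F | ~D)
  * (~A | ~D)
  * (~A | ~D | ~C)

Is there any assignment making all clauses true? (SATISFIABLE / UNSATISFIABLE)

UNSATISFIABLE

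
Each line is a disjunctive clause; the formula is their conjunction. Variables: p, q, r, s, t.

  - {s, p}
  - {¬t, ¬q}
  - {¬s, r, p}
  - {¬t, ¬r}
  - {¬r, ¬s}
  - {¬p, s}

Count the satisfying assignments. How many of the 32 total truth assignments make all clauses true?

3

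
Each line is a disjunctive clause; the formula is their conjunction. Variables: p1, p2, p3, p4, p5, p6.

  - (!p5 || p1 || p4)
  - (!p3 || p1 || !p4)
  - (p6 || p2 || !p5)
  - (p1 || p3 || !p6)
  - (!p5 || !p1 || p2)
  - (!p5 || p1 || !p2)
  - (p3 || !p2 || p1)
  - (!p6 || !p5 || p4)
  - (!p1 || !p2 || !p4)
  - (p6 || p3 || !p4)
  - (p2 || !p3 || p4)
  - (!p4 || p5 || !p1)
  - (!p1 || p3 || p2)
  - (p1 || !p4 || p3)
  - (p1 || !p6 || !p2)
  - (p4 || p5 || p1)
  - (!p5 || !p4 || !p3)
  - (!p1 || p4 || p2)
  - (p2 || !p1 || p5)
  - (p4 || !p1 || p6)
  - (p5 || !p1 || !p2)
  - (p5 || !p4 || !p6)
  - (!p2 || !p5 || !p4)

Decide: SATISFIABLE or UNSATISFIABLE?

UNSATISFIABLE

p1 = True:
  p4 = True:
    propagation gives p2=False, p5=False; an empty clause results — contradiction.
  p4 = False:
    propagation gives p2=True, p6=True, p5=False; an empty clause results — contradiction.
p1 = False:
  p4 = True:
    propagation gives p3=False; an empty clause results — contradiction.
  p4 = False:
    propagation gives p5=False; an empty clause results — contradiction.
Every branch closes, so no satisfying assignment exists.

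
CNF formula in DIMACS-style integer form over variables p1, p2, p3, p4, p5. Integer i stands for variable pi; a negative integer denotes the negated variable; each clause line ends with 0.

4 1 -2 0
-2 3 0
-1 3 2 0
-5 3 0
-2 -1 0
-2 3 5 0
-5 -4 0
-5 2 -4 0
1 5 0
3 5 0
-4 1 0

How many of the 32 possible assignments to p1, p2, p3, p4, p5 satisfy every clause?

4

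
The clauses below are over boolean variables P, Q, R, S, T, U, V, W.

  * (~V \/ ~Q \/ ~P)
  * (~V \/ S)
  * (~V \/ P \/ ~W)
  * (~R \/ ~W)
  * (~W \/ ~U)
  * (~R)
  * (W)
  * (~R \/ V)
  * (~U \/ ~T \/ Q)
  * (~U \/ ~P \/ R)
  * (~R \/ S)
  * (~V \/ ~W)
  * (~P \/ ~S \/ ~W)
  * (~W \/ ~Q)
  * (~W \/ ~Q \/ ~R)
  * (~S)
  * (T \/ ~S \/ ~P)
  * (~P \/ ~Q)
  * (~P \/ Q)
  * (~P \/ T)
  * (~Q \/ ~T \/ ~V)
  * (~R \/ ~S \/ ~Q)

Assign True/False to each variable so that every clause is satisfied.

P=False  Q=False  R=False  S=False  T=False  U=False  V=False  W=True

(~R) is a unit clause, so R = False.
Unit propagation: (W) forces W = True.
Unit propagation: (~U) forces U = False.
The clause (~V) is unit: V must be False.
Unit propagation: (~Q) forces Q = False.
(~S) is a unit clause, so S = False.
Unit propagation: (~P) forces P = False.
T is now unconstrained; take T = False.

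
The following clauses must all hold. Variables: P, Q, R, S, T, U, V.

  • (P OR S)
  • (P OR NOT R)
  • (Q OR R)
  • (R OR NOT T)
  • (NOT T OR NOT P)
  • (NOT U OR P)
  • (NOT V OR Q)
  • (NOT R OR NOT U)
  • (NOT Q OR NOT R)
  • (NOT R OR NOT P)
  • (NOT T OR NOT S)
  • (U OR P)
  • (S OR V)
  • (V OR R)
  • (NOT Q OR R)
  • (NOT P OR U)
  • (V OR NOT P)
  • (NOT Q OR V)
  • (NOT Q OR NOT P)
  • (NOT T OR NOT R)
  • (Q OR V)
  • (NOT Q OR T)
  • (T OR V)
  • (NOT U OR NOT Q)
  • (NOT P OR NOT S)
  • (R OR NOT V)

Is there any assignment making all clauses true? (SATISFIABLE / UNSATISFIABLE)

UNSATISFIABLE

P = True:
  propagation gives T=False, R=False, Q=True; an empty clause results — contradiction.
P = False:
  propagation gives S=True, R=False, Q=True; an empty clause results — contradiction.
Every branch closes, so no satisfying assignment exists.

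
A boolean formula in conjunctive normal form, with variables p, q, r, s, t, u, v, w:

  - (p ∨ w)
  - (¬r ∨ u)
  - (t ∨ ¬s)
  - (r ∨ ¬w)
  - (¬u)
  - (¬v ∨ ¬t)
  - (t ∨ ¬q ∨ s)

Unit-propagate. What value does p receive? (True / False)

(¬u) stands alone — u = False.
From (¬r ∨ u) and u = False: r = False.
(¬w ∨ r) with r = False leaves only ¬w, so w = False.
(w ∨ p): since w = False, the clause reduces to (p). p = True.

True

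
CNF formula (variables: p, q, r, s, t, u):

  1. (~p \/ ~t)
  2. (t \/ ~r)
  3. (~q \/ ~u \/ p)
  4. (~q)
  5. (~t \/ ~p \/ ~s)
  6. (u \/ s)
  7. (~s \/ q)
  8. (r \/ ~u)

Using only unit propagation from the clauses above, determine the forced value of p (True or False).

False

(~q) stands alone — q = False.
(~s \/ q): since q = False, the clause reduces to (~s). s = False.
From (u \/ s) and s = False: u = True.
(~u \/ r) with u = True leaves only r, so r = True.
(t \/ ~r): since r = True, the clause reduces to (t). t = True.
(~t \/ ~p): since t = True, the clause reduces to (~p). p = False.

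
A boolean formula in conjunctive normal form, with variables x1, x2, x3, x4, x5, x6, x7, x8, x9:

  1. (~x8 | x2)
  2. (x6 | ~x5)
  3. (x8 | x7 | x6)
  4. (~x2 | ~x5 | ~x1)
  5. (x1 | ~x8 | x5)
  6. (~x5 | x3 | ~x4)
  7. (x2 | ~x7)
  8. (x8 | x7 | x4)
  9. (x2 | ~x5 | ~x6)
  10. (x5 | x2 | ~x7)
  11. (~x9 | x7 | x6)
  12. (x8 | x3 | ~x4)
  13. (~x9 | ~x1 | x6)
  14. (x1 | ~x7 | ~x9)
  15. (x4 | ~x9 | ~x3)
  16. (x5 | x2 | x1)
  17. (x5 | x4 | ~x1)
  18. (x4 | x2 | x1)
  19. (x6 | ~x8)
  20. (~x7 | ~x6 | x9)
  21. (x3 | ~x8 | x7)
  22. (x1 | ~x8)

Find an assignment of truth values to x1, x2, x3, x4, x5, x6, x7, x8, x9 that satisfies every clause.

Try x1 = True.
The remaining clauses are satisfied by x2 = True, x3 = True, x4 = True, x5 = False, x6 = True, x7 = True, x8 = True, x9 = True.

x1=T, x2=T, x3=T, x4=T, x5=F, x6=T, x7=T, x8=T, x9=T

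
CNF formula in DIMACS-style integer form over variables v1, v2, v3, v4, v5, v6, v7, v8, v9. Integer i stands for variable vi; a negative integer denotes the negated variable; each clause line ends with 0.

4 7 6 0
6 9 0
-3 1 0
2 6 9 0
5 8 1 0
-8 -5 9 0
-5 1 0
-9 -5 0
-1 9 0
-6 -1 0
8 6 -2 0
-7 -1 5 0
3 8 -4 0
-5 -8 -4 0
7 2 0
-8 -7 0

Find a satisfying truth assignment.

v1=False, v2=True, v3=False, v4=False, v5=False, v6=True, v7=False, v8=True, v9=False

Branch on v1: take v1 = False.
  then v3 is forced to False.
  then v5 is forced to False.
  then v8 is forced to True.
  then v7 is forced to False.
  then v2 is forced to True.
The remaining clauses are satisfied by v4 = False, v6 = True, v9 = False.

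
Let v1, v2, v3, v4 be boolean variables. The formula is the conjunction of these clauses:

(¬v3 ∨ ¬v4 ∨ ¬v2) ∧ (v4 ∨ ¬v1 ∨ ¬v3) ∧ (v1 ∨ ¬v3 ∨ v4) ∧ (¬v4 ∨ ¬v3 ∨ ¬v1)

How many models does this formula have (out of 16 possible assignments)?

9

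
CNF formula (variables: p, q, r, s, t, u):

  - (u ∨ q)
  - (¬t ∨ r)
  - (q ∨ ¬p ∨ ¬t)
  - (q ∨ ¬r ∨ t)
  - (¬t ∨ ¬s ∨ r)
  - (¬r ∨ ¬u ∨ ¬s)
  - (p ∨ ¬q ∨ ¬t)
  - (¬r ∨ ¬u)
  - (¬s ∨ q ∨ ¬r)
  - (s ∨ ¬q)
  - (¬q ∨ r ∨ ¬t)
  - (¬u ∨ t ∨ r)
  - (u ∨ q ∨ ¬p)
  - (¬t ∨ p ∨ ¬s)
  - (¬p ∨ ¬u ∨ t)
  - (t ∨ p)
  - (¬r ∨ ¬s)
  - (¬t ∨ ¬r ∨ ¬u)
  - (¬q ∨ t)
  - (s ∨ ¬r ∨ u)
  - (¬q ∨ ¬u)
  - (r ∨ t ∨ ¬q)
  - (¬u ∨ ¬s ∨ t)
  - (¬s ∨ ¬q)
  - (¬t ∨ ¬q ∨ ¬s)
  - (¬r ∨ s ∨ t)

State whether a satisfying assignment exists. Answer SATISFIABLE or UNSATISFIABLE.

t = True:
  propagation gives r=True, u=False, q=True, p=True; an empty clause results — contradiction.
t = False:
  propagation gives p=True, u=False, q=True; an empty clause results — contradiction.
Every branch closes, so no satisfying assignment exists.

UNSATISFIABLE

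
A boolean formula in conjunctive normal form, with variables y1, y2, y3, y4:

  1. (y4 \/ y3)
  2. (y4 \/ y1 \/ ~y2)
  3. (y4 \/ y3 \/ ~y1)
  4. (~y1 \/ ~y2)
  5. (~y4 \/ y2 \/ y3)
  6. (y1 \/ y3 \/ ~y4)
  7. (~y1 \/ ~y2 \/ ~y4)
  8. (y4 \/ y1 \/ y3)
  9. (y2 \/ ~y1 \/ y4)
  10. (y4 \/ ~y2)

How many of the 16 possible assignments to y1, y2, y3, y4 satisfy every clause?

The models are:
  y1=F y2=F y3=T y4=F
  y1=F y2=F y3=T y4=T
  y1=F y2=T y3=T y4=T
  y1=T y2=F y3=T y4=T
That's 4 in total.

4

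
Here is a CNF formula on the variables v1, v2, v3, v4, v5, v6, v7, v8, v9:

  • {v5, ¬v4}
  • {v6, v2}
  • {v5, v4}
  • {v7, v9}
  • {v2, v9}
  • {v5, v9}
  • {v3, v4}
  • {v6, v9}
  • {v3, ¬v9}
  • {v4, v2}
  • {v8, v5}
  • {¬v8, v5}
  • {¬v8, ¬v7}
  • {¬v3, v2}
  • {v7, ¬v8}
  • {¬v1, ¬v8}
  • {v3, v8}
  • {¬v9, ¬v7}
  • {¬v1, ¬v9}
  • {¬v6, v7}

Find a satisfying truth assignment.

v1=True, v2=True, v3=True, v4=False, v5=True, v6=True, v7=True, v8=False, v9=False

Pure literal: v2 appears only positively; assign v2 = True.
Pure literal: v5 appears only positively; assign v5 = True.
Try v1 = True.
  then v8 is forced to False.
  then v3 is forced to True.
  then v9 is forced to False.
  then v7 is forced to True.
  then v6 is forced to True.
v4 is now unconstrained; take v4 = False.
Every clause has at least one true literal under this assignment.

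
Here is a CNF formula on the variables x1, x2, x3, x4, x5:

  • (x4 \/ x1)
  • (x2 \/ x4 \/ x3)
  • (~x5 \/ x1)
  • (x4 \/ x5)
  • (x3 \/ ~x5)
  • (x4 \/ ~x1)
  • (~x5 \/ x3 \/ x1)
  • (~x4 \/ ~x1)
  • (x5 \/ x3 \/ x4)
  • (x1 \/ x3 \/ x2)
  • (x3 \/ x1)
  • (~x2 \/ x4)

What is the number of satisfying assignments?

2

The models are:
  x1=F x2=F x3=T x4=T x5=F
  x1=F x2=T x3=T x4=T x5=F
That's 2 in total.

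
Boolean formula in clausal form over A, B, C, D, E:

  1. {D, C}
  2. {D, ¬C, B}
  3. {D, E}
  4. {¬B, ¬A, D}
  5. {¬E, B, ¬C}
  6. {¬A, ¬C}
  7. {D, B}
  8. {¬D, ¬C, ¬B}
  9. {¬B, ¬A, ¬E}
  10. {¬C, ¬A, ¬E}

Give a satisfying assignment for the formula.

A=F, B=T, C=T, D=F, E=T

A occurs only negated in the remaining clauses — set A = False.
Try B = True.
Try C = True.
  then D is forced to False.
  then E is forced to True.
Every clause has at least one true literal under this assignment.
Check each clause:
  1. {D, C} — C is true.
  2. {D, B, ¬C} — B is true.
  3. {D, E} — E is true.
  4. {¬A, D, ¬B} — ¬A is true.
  5. {¬C, B, ¬E} — B is true.
  6. {¬C, ¬A} — ¬A is true.
  7. {B, D} — B is true.
  8. {¬D, ¬C, ¬B} — ¬D is true.
  9. {¬A, ¬B, ¬E} — ¬A is true.
  10. {¬A, ¬C, ¬E} — ¬A is true.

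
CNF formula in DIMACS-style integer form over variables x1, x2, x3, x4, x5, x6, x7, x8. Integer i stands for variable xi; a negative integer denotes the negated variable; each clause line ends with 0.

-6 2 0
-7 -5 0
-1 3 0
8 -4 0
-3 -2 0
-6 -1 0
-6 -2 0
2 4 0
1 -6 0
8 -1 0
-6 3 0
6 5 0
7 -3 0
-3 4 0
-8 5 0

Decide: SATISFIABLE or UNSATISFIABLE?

SATISFIABLE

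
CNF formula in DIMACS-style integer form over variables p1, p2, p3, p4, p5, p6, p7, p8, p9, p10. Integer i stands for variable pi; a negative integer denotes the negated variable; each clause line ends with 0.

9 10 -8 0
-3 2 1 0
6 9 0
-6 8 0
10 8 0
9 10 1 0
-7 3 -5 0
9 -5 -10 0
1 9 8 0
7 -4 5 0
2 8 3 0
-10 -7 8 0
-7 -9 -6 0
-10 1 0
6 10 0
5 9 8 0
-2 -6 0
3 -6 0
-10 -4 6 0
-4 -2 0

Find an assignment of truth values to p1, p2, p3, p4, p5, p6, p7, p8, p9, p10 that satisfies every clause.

Pure literal: p1 appears only positively; assign p1 = True.
Set p2 = False and propagate.
For the remaining variables, p3 = True, p4 = True, p5 = True, p6 = True, p7 = False, p8 = True, p9 = True, p10 = False works.
Every clause has at least one true literal under this assignment.

p1 = True  p2 = False  p3 = True  p4 = True  p5 = True  p6 = True  p7 = False  p8 = True  p9 = True  p10 = False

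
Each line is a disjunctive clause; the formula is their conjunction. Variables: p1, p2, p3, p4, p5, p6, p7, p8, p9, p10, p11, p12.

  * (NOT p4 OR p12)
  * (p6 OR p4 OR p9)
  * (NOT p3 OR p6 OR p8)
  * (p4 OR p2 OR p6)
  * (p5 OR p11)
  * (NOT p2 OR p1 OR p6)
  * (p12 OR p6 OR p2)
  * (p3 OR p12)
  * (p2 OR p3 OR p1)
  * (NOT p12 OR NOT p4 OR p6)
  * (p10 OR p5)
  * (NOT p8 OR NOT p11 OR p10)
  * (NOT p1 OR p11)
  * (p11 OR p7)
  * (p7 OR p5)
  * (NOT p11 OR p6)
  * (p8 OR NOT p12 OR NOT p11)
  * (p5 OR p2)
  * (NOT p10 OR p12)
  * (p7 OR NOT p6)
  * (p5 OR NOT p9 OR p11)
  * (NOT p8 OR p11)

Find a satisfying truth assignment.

p1=True, p2=False, p3=True, p4=True, p5=True, p6=True, p7=True, p8=True, p9=False, p10=True, p11=True, p12=True

Check each clause:
  1. (p12 OR NOT p4) — p12 is true.
  2. (p6 OR p9 OR p4) — p4 is true.
  3. (NOT p3 OR p6 OR p8) — p8 is true.
  4. (p6 OR p2 OR p4) — p4 is true.
  5. (p5 OR p11) — p11 is true.
  6. (p1 OR NOT p2 OR p6) — p1 is true.
  7. (p12 OR p6 OR p2) — p12 is true.
  8. (p12 OR p3) — p3 is true.
  9. (p1 OR p2 OR p3) — p1 is true.
  10. (p6 OR NOT p12 OR NOT p4) — p6 is true.
  11. (p10 OR p5) — p10 is true.
  12. (NOT p11 OR p10 OR NOT p8) — p10 is true.
  13. (p11 OR NOT p1) — p11 is true.
  14. (p7 OR p11) — p11 is true.
  15. (p7 OR p5) — p5 is true.
  16. (NOT p11 OR p6) — p6 is true.
  17. (NOT p11 OR NOT p12 OR p8) — p8 is true.
  18. (p2 OR p5) — p5 is true.
  19. (p12 OR NOT p10) — p12 is true.
  20. (NOT p6 OR p7) — p7 is true.
  21. (p11 OR NOT p9 OR p5) — p11 is true.
  22. (p11 OR NOT p8) — p11 is true.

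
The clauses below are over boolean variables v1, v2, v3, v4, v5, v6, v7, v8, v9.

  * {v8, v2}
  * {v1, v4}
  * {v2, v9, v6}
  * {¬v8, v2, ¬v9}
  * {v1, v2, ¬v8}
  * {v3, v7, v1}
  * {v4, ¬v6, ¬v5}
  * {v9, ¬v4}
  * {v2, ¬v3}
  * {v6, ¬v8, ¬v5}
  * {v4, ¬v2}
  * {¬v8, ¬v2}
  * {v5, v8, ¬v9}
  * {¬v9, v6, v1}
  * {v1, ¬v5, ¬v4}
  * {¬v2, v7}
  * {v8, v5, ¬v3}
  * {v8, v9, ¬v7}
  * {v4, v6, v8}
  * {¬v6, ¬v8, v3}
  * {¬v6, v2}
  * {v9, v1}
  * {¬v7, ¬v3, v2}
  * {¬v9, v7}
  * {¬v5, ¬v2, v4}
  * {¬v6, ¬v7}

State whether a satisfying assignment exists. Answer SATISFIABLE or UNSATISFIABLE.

SATISFIABLE

Pure literal: v1 appears only positively; assign v1 = True.
Try v2 = True.
  then v4 is forced to True.
  then v9 is forced to True.
  then v8 is forced to False.
  then v5 is forced to True.
  then v7 is forced to True.
  then v6 is forced to False.
v3 is now unconstrained; take v3 = True.
Every clause has at least one true literal under this assignment.
So v1 = T  v2 = T  v3 = T  v4 = T  v5 = T  v6 = F  v7 = T  v8 = F  v9 = T is a satisfying assignment.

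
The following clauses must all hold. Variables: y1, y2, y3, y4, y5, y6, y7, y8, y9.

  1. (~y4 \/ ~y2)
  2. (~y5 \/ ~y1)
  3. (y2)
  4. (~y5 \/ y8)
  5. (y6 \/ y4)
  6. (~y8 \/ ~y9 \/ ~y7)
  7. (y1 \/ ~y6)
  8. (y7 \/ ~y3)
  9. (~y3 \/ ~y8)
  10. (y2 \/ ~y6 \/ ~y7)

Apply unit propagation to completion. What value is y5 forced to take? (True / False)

Unit clause (y2) sets y2 = True.
(~y4 \/ ~y2): since y2 = True, the clause reduces to (~y4). y4 = False.
(y4 \/ y6) with y4 = False leaves only y6, so y6 = True.
(~y6 \/ y1): since y6 = True, the clause reduces to (y1). y1 = True.
(~y1 \/ ~y5) with y1 = True leaves only ~y5, so y5 = False.

False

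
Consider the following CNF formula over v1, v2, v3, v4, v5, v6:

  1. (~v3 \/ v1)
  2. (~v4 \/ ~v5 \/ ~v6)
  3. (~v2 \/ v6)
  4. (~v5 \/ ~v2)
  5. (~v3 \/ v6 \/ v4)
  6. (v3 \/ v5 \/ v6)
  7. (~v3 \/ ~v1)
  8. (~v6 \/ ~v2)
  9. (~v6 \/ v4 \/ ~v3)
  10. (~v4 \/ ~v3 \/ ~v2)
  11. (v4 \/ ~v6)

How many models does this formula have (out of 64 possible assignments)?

6

The models are:
  v1=F v2=F v3=F v4=F v5=T v6=F
  v1=F v2=F v3=F v4=T v5=F v6=T
  v1=F v2=F v3=F v4=T v5=T v6=F
  v1=T v2=F v3=F v4=F v5=T v6=F
  v1=T v2=F v3=F v4=T v5=F v6=T
  v1=T v2=F v3=F v4=T v5=T v6=F
Count: 6.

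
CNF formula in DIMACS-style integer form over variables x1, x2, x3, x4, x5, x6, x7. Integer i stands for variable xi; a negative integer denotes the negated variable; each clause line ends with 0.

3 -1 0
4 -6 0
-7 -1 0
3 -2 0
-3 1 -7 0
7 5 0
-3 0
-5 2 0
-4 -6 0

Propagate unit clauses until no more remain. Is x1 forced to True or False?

False

(¬x3) stands alone — x3 = False.
(x3 ∨ ¬x1) with x3 = False leaves only ¬x1, so x1 = False.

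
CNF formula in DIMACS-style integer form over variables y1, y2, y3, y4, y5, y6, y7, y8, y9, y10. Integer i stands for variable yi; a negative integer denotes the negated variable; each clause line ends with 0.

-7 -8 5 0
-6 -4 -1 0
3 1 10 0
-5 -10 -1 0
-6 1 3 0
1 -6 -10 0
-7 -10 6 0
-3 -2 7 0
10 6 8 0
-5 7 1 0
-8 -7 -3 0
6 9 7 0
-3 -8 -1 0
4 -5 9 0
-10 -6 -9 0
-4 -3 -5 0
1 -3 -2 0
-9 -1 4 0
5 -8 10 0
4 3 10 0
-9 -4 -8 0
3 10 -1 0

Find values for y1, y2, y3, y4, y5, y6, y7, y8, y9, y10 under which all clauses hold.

y1=F, y2=T, y3=F, y4=F, y5=F, y6=F, y7=F, y8=T, y9=T, y10=T

Check each clause:
  1. (~y8 | ~y7 | y5) — ~y7 is true.
  2. (~y4 | ~y1 | ~y6) — ~y6 is true.
  3. (y10 | y3 | y1) — y10 is true.
  4. (~y5 | ~y1 | ~y10) — ~y5 is true.
  5. (y1 | ~y6 | y3) — ~y6 is true.
  6. (~y10 | ~y6 | y1) — ~y6 is true.
  7. (~y7 | ~y10 | y6) — ~y7 is true.
  8. (~y2 | ~y3 | y7) — ~y3 is true.
  9. (y10 | y8 | y6) — y8 is true.
  10. (y1 | y7 | ~y5) — ~y5 is true.
  11. (~y7 | ~y3 | ~y8) — ~y7 is true.
  12. (y6 | y7 | y9) — y9 is true.
  13. (~y3 | ~y8 | ~y1) — ~y3 is true.
  14. (y4 | y9 | ~y5) — y9 is true.
  15. (~y10 | ~y9 | ~y6) — ~y6 is true.
  16. (~y4 | ~y3 | ~y5) — ~y5 is true.
  17. (y1 | ~y3 | ~y2) — ~y3 is true.
  18. (~y1 | ~y9 | y4) — ~y1 is true.
  19. (y10 | y5 | ~y8) — y10 is true.
  20. (y4 | y3 | y10) — y10 is true.
  21. (~y4 | ~y8 | ~y9) — ~y4 is true.
  22. (~y1 | y3 | y10) — y10 is true.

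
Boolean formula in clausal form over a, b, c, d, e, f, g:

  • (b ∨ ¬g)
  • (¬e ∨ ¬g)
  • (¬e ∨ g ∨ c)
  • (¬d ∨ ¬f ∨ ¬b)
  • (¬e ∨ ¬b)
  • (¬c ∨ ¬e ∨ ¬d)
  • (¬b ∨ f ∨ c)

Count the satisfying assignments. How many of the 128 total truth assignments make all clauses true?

36

Split on b, then e.
  b=T, e=T: a clause becomes empty — 0.
  b=T, e=F: a, g free; 4 ways for (c,d,f) × 2^2 = 16.
  b=F, e=T: remaining (a,c,d,f,g) ∈ {(F,T,F,F,F); (F,T,F,T,F); (T,T,F,F,F); (T,T,F,T,F)} — 4.
  b=F, e=F: forces g=F; a, c, d, f free → 2^4 = 16.
Total: 0 + 16 + 4 + 16 = 36.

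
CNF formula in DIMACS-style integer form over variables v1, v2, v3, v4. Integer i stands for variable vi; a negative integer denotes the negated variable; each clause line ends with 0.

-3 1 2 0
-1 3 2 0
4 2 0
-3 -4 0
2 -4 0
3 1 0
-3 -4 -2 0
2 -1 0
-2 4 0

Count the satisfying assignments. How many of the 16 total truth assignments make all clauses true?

Satisfying assignments:
  v1=T v2=T v3=F v4=T
That's 1 in total.

1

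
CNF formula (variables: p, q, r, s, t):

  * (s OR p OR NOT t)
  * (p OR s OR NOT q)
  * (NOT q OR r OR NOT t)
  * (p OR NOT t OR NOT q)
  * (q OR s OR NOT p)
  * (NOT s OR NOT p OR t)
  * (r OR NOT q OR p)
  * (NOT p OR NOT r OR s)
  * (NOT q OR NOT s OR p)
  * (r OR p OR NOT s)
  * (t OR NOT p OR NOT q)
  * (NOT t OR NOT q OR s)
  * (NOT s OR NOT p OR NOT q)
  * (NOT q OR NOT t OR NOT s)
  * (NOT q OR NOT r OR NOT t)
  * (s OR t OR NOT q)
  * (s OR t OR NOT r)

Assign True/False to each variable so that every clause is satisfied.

Try p = False.
The remaining clauses are satisfied by q = False, r = False, s = False, t = False.

p=F, q=F, r=F, s=F, t=F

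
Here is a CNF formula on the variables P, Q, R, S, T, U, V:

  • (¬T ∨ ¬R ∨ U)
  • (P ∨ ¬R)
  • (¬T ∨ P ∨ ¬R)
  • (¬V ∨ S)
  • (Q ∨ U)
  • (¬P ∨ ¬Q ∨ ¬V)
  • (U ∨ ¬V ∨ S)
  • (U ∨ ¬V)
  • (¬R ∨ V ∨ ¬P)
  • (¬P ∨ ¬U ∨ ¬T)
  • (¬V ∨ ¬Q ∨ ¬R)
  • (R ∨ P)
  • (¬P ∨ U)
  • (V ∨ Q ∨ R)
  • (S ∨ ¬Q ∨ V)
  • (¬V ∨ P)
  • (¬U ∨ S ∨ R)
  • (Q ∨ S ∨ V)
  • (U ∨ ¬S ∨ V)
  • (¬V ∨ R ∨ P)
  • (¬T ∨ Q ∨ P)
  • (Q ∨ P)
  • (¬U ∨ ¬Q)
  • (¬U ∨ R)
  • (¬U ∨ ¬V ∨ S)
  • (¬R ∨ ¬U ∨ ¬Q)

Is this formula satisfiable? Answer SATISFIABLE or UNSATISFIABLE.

Pure literal: T appears only negated; assign T = False.
Branch on P: take P = True.
  then U is forced to True.
  then Q is forced to False.
  then R is forced to True.
  then V is forced to True.
  then S is forced to True.
Every clause has at least one true literal under this assignment.
So P=True  Q=False  R=True  S=True  T=False  U=True  V=True is a satisfying assignment.

SATISFIABLE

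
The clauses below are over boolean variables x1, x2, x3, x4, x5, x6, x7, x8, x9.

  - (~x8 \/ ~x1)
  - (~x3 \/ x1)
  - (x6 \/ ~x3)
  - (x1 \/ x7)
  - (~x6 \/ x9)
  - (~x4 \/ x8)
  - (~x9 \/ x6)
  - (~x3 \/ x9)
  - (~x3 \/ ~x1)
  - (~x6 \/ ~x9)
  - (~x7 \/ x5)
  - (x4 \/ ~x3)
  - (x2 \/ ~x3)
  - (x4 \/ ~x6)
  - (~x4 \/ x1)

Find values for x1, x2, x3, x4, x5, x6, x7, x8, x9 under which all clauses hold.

x1=F, x2=F, x3=F, x4=F, x5=T, x6=F, x7=T, x8=T, x9=F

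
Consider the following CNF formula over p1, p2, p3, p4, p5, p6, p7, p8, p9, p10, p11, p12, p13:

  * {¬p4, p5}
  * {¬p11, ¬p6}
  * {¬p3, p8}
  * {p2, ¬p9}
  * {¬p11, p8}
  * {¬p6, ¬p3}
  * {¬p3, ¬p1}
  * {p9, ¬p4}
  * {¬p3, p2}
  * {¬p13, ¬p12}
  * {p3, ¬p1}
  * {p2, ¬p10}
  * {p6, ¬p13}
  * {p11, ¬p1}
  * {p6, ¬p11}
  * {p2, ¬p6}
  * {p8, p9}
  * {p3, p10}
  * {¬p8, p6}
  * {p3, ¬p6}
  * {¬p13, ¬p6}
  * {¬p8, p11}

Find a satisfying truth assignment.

Pure literal: p1 appears only negated; assign p1 = False.
p2 occurs only positively in the remaining clauses — set p2 = True.
Branch on p3: take p3 = False.
  then p10 is forced to True.
  then p6 is forced to False.
  then p13 is forced to False.
  then p11 is forced to False.
  then p8 is forced to False.
  then p9 is forced to True.
The remaining clauses are satisfied by p4 = True, p5 = True, p7 = False, p12 = True.

p1=0, p2=1, p3=0, p4=1, p5=1, p6=0, p7=0, p8=0, p9=1, p10=1, p11=0, p12=1, p13=0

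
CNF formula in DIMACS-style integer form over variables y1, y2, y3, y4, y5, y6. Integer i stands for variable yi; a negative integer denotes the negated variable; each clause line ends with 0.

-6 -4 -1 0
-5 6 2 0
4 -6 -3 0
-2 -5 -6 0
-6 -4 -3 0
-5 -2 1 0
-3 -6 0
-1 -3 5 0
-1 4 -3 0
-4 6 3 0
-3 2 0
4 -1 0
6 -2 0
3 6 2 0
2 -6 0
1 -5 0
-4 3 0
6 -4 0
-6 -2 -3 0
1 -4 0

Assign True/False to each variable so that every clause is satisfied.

Set y1 = False and propagate.
  then y5 is forced to False.
  then y4 is forced to False.
Try y2 = True.
  then y6 is forced to True.
  then y3 is forced to False.
Check each clause:
  1. (~y6 | ~y4 | ~y1) — ~y4 is true.
  2. (y6 | ~y5 | y2) — y2 is true.
  3. (y4 | ~y6 | ~y3) — ~y3 is true.
  4. (~y5 | ~y2 | ~y6) — ~y5 is true.
  5. (~y4 | ~y6 | ~y3) — ~y4 is true.
  6. (y1 | ~y5 | ~y2) — ~y5 is true.
  7. (~y3 | ~y6) — ~y3 is true.
  8. (~y1 | ~y3 | y5) — ~y3 is true.
  9. (y4 | ~y1 | ~y3) — ~y3 is true.
  10. (y3 | ~y4 | y6) — ~y4 is true.
  11. (~y3 | y2) — y2 is true.
  12. (y4 | ~y1) — ~y1 is true.
  13. (~y2 | y6) — y6 is true.
  14. (y6 | y3 | y2) — y2 is true.
  15. (y2 | ~y6) — y2 is true.
  16. (~y5 | y1) — ~y5 is true.
  17. (~y4 | y3) — ~y4 is true.
  18. (y6 | ~y4) — ~y4 is true.
  19. (~y2 | ~y6 | ~y3) — ~y3 is true.
  20. (~y4 | y1) — ~y4 is true.

y1=F, y2=T, y3=F, y4=F, y5=F, y6=T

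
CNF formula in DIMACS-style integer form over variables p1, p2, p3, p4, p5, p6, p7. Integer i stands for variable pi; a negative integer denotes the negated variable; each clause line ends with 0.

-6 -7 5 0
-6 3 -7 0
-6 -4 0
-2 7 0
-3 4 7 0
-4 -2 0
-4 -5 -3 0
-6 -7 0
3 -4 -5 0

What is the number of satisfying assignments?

Split on p4, then p7.
  p4=T, p7=T: remaining (p1,p2,p3,p5,p6) ∈ {(F,F,F,F,F); (F,F,T,F,F); (T,F,F,F,F); (T,F,T,F,F)} — 4.
  p4=T, p7=F: remaining (p1,p2,p3,p5,p6) ∈ {(F,F,F,F,F); (F,F,T,F,F); (T,F,F,F,F); (T,F,T,F,F)} — 4.
  p4=F, p7=T: forces p6=F; p1, p2, p3, p5 free → 2^4 = 16.
  p4=F, p7=F: forces p2=F; p3=F; p1, p5, p6 free → 2^3 = 8.
Total: 4 + 4 + 16 + 8 = 32.

32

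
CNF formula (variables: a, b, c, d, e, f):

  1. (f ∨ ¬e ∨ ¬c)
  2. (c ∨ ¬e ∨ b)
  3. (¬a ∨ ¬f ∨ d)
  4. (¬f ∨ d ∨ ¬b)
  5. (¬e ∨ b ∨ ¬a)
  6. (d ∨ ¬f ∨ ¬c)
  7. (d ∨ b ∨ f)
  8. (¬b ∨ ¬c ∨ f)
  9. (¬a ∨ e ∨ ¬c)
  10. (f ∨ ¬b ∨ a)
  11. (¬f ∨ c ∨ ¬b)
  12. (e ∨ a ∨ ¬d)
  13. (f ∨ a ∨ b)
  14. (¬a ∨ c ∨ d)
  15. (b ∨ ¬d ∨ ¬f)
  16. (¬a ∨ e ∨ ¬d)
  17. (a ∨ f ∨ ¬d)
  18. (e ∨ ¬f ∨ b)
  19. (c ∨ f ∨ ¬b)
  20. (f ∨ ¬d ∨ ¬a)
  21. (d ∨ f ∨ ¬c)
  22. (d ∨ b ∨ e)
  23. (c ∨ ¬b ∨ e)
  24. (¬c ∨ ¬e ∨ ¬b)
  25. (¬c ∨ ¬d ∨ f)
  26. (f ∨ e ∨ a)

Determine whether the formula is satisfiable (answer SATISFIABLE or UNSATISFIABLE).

f = True:
  b = True:
    propagation gives d=True, c=True, e=False, a=False; an empty clause results — contradiction.
  b = False:
    propagation gives d=False, a=False, c=False, e=False; an empty clause results — contradiction.
f = False:
  a = True:
    propagation gives d=False, b=True, c=False; an empty clause results — contradiction.
  a = False:
    propagation gives b=False; an empty clause results — contradiction.
Every branch closes, so no satisfying assignment exists.

UNSATISFIABLE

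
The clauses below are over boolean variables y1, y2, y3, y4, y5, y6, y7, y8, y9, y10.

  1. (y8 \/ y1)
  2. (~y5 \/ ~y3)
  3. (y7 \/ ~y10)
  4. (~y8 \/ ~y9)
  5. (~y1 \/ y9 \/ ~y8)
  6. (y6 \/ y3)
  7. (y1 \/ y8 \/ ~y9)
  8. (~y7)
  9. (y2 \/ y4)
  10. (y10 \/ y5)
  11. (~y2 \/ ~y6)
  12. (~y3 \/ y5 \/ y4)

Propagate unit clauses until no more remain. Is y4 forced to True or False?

True

Unit clause (~y7) sets y7 = False.
(y7 \/ ~y10): since y7 = False, the clause reduces to (~y10). y10 = False.
In (y10 \/ y5), y10 is now false; y5 must hold, so y5 = True.
In (~y5 \/ ~y3), ~y5 is now false; ~y3 must hold, so y3 = False.
(y3 \/ y6) with y3 = False leaves only y6, so y6 = True.
From (~y2 \/ ~y6) and y6 = True: y2 = False.
In (y4 \/ y2), y2 is now false; y4 must hold, so y4 = True.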